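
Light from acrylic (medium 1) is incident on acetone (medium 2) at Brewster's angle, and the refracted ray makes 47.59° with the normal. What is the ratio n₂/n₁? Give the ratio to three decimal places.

n₂/n₁ ≈ 0.913

θ_B + θ_t = 90°, so θ_B = 90° − 47.59° = 42.41°.
Then n₂/n₁ = tan θ_B = tan 42.41° = 0.913.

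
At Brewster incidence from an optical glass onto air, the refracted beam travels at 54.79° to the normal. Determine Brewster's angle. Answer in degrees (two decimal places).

θ_B ≈ 35.21°

At Brewster's angle the reflected and refracted rays are perpendicular, so θ_B + θ_t = 90°.
θ_B = 90° − 54.79° = 35.21°.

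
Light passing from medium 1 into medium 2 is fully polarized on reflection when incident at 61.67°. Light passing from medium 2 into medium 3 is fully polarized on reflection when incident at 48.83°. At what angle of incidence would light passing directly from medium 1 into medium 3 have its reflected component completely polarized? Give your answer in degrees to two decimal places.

n₂/n₁ = tan 61.67° = 1.8549 and n₃/n₂ = tan 48.83° = 1.1435.
n₃/n₁ = 2.1210. Then tan θ_B(1→3) = n₃/n₁, so θ_B(1→3) = arctan(2.1210) = 64.76°.

θ_B ≈ 64.76°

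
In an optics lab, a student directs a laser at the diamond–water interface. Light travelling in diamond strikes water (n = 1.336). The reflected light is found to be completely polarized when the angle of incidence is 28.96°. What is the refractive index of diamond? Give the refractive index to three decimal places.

n ≈ 2.414

Full polarization of the reflected beam means tan θ_B = n₂/n₁, where n₁ is the incident medium (diamond).
n₁ = n₂ / tan θ_B = 1.336 / tan 28.96° = 2.414.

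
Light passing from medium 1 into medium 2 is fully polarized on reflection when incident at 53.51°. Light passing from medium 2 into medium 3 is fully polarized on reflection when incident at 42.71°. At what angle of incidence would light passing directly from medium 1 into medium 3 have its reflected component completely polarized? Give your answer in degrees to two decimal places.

θ_B ≈ 51.29°

n₂/n₁ = tan 53.51° = 1.3519 and n₃/n₂ = tan 42.71° = 0.9231.
n₃/n₁ = 1.2479. Then tan θ_B(1→3) = n₃/n₁, so θ_B(1→3) = arctan(1.2479) = 51.29°.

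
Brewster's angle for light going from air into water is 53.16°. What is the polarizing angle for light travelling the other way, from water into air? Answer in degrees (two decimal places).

The two Brewster angles are complementary: θ_B' = 90° − θ_B = 90° − 53.16° = 36.84°.

θ_B' ≈ 36.84°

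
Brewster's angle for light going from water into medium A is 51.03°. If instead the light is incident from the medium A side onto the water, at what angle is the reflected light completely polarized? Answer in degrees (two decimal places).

tan θ_B' = n₁/n₂ = 1/tan θ_B, so θ_B' = 90° − θ_B.
θ_B' = 90° − 51.03° = 38.97°.

θ_B' ≈ 38.97°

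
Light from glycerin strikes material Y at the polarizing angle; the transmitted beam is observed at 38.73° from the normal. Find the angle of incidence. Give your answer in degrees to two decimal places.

θ_B ≈ 51.27°

Brewster's condition makes the reflected and refracted beams perpendicular: θ_B + θ_t = 90°.
So θ_B = 90° − θ_t = 90° − 38.73° = 51.27°.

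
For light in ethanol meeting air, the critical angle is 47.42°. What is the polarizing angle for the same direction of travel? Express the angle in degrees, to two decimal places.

At the critical angle sin θ_c = n₂/n₁, giving n₂/n₁ = sin 47.42° = 0.7363.
Then tan θ_B = n₂/n₁ = 0.7363, so θ_B = arctan 0.7363 = 36.37°.

θ_B ≈ 36.37°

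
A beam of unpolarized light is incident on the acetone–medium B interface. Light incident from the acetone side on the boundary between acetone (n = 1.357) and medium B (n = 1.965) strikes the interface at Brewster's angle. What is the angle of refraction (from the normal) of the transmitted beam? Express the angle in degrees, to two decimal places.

θ_t ≈ 34.63°

θ_B = arctan(n₂/n₁) = arctan(1.965/1.357) = 55.37°.
The refracted ray is perpendicular to the reflected ray, so θ_t = 90° − θ_B = 34.63°.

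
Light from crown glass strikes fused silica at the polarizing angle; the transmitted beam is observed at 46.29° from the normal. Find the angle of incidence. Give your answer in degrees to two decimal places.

θ_B ≈ 43.71°

Brewster's condition makes the reflected and refracted beams perpendicular: θ_B + θ_t = 90°.
So θ_B = 90° − θ_t = 90° − 46.29° = 43.71°.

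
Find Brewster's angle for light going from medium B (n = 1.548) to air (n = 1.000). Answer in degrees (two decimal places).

The reflected p-component vanishes when tan θ_B = n₂/n₁.
Here n₂/n₁ = 1.000/1.548 = 0.6460, and Brewster's law gives tan θ_B = n₂/n₁.
So θ_B = arctan 0.6460 = 32.86°.

θ_B ≈ 32.86°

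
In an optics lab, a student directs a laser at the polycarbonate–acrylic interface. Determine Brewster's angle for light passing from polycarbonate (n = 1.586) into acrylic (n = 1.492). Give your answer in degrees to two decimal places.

The reflected p-component vanishes when tan θ_B = n₂/n₁.
Brewster's condition: tan θ_B = n₂/n₁ = 1.492/1.586 = 0.9407.
So θ_B = arctan 0.9407 = 43.25°.

θ_B ≈ 43.25°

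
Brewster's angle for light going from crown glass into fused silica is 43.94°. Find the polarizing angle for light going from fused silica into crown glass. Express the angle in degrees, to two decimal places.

The two Brewster angles are complementary: θ_B' = 90° − θ_B = 90° − 43.94° = 46.06°.

θ_B' ≈ 46.06°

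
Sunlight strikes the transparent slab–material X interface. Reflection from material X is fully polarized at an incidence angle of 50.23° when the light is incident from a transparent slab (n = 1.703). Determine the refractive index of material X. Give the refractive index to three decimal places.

n ≈ 2.046

At Brewster's angle, tan θ_B = n₂/n₁ with n₁ on the incident side (a transparent slab) and n₂ on the transmitted side (material X).
n₂ = n₁ tan θ_B = 1.703 × tan 50.23° = 2.046.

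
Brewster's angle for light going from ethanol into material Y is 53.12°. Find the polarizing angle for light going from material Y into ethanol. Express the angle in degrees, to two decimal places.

θ_B' ≈ 36.88°

The two Brewster angles are complementary: θ_B' = 90° − θ_B = 90° − 53.12° = 36.88°.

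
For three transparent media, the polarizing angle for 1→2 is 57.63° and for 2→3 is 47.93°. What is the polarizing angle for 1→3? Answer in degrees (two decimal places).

n₂/n₁ = tan 57.63° = 1.5776 and n₃/n₂ = tan 47.93° = 1.1079.
Multiplying, n₃/n₁ = 1.5776 × 1.1079 = 1.7478, and θ_B(1→3) = arctan 1.7478 = 60.22°.

θ_B ≈ 60.22°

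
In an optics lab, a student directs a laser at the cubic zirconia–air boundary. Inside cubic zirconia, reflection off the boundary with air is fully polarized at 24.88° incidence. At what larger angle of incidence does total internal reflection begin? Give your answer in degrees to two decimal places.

From Brewster, n₂/n₁ = tan θ_B = tan 24.88° = 0.4638.
Then sin θ_c = n₂/n₁ = 0.4638, so θ_c = arcsin 0.4638 = 27.63°.

θ_c ≈ 27.63°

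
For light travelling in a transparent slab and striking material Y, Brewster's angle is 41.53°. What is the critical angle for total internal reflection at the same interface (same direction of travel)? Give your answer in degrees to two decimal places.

θ_c ≈ 62.33°

tan θ_B = n₂/n₁ = tan 41.53° = 0.8857.
Total internal reflection: sin θ_c = n₂/n₁ = 0.8857.
θ_c = arcsin(0.8857) = 62.33°.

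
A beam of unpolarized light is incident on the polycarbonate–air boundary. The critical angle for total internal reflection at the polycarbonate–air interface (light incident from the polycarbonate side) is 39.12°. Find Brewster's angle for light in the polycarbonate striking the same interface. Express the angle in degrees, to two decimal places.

θ_B ≈ 32.25°

n₂/n₁ = sin θ_c = sin 39.12° = 0.6309.
tan θ_B equals the same ratio, so θ_B = arctan(0.6309) = 32.25°.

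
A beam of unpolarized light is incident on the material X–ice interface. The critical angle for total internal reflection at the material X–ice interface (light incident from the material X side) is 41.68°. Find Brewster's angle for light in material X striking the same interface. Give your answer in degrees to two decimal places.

θ_B ≈ 33.62°

At the critical angle sin θ_c = n₂/n₁, giving n₂/n₁ = sin 41.68° = 0.6650.
Then tan θ_B = n₂/n₁ = 0.6650, so θ_B = arctan 0.6650 = 33.62°.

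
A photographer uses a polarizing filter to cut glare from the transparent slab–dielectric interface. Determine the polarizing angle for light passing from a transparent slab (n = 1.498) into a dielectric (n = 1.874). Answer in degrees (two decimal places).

The reflected p-component vanishes when tan θ_B = n₂/n₁.
Brewster's condition: tan θ_B = n₂/n₁ = 1.874/1.498 = 1.2510. Taking the arctangent, θ_B = 51.36°.

θ_B ≈ 51.36°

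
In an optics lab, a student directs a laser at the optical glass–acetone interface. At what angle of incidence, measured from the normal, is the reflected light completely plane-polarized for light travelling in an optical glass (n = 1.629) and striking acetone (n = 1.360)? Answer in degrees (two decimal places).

θ_B ≈ 39.86°

The reflected p-component vanishes when tan θ_B = n₂/n₁.
Brewster's condition: tan θ_B = n₂/n₁ = 1.360/1.629 = 0.8349.
So θ_B = arctan 0.8349 = 39.86°.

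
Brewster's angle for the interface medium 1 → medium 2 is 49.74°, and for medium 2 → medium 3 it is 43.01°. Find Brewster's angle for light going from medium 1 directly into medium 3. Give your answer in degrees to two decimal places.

θ_B ≈ 47.77°

n₂/n₁ = tan 49.74° = 1.1808 and n₃/n₂ = tan 43.01° = 0.9328.
So n₃/n₁ = (n₂/n₁)(n₃/n₂) = 1.1808 × 0.9328 = 1.1015.
θ_B(1→3) = arctan(1.1015) = 47.77°.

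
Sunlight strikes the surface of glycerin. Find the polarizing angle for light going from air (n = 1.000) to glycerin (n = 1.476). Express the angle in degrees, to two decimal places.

θ_B ≈ 55.88°

Here n₂/n₁ = 1.476/1.000 = 1.4760, and Brewster's law gives tan θ_B = n₂/n₁.
θ_B = arctan(1.4760) = 55.88°.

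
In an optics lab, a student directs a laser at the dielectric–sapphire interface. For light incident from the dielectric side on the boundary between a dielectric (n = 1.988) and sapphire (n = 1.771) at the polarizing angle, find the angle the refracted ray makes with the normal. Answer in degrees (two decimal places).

θ_B = arctan(n₂/n₁) = arctan(1.771/1.988) = 41.70°.
At Brewster's angle the reflected and refracted rays are perpendicular, so θ_t = 90° − θ_B = 90° − 41.70° = 48.30°.

θ_t ≈ 48.30°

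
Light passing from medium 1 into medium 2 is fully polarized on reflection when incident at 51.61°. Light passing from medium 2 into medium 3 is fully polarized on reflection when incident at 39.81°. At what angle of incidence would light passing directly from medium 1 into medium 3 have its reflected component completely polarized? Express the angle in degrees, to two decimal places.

n₂/n₁ = tan 51.61° = 1.2621 and n₃/n₂ = tan 39.81° = 0.8335.
So n₃/n₁ = (n₂/n₁)(n₃/n₂) = 1.2621 × 0.8335 = 1.0519.
θ_B(1→3) = arctan(1.0519) = 46.45°.

θ_B ≈ 46.45°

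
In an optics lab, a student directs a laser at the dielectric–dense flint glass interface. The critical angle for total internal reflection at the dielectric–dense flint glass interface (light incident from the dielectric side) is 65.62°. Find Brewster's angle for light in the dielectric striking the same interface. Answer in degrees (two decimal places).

sin θ_c = n₂/n₁, so n₂/n₁ = sin 65.62° = 0.9108.
Brewster: tan θ_B = n₂/n₁ = 0.9108.
θ_B = arctan(0.9108) = 42.33°.

θ_B ≈ 42.33°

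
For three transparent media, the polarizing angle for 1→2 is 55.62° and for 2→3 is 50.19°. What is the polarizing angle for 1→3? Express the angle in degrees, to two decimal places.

θ_B ≈ 60.31°

Each Brewster angle gives a ratio: n₂/n₁ = tan 55.62° = 1.4616, n₃/n₂ = tan 50.19° = 1.1998.
Multiplying, n₃/n₁ = 1.4616 × 1.1998 = 1.7536, and θ_B(1→3) = arctan 1.7536 = 60.31°.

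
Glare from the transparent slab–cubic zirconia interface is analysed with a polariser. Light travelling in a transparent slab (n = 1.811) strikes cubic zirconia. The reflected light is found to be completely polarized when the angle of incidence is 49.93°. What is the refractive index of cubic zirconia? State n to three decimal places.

n ≈ 2.153

Full polarization of the reflected beam means tan θ_B = n₂/n₁, where n₁ is the incident medium (a transparent slab).
n₂ = n₁ tan θ_B = 1.811 × tan 49.93° = 2.153.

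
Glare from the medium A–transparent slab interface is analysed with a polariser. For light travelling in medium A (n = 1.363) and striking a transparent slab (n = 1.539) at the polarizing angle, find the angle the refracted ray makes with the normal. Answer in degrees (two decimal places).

tan θ_B = n₂/n₁ = 1.539/1.363 = 1.1291, so θ_B = 48.47°.
The refracted ray is perpendicular to the reflected ray, so θ_t = 90° − θ_B = 41.53°.

θ_t ≈ 41.53°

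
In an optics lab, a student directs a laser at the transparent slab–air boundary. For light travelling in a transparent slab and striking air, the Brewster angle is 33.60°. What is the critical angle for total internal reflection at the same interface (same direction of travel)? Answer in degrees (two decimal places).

From Brewster, n₂/n₁ = tan θ_B = tan 33.60° = 0.6644.
Then sin θ_c = n₂/n₁ = 0.6644, so θ_c = arcsin 0.6644 = 41.64°.

θ_c ≈ 41.64°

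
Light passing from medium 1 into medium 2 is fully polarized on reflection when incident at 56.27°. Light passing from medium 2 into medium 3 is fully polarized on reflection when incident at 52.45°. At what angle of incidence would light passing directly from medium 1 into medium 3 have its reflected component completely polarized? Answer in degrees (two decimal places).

n₂/n₁ = tan 56.27° = 1.4977 and n₃/n₂ = tan 52.45° = 1.3009.
So n₃/n₁ = (n₂/n₁)(n₃/n₂) = 1.4977 × 1.3009 = 1.9484.
θ_B(1→3) = arctan(1.9484) = 62.83°.

θ_B ≈ 62.83°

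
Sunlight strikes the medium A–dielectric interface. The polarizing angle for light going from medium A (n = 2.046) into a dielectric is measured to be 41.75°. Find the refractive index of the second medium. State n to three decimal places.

At the polarizing angle, tan θ_B = n₂/n₁ with n₁ on the incident side (medium A) and n₂ on the transmitted side (a dielectric).
n₂ = n₁ tan θ_B = 2.046 × tan 41.75° = 1.826.

n ≈ 1.826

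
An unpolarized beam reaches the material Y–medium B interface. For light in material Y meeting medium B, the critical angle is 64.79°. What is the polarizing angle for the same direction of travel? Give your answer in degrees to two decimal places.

θ_B ≈ 42.14°

n₂/n₁ = sin θ_c = sin 64.79° = 0.9048.
tan θ_B equals the same ratio, so θ_B = arctan(0.9048) = 42.14°.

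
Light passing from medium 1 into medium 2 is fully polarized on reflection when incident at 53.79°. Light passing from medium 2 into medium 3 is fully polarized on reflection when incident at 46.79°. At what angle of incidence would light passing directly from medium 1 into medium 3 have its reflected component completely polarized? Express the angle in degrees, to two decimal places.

θ_B ≈ 55.48°

n₂/n₁ = tan 53.79° = 1.3658 and n₃/n₂ = tan 46.79° = 1.0645.
n₃/n₁ = 1.4539. Then tan θ_B(1→3) = n₃/n₁, so θ_B(1→3) = arctan(1.4539) = 55.48°.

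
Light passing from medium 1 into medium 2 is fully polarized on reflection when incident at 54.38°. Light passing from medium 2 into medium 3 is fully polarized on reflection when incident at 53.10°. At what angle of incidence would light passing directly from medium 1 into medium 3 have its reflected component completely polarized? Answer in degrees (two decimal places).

Each Brewster angle gives a ratio: n₂/n₁ = tan 54.38° = 1.3958, n₃/n₂ = tan 53.10° = 1.3319.
So n₃/n₁ = (n₂/n₁)(n₃/n₂) = 1.3958 × 1.3319 = 1.8590.
θ_B(1→3) = arctan(1.8590) = 61.72°.

θ_B ≈ 61.72°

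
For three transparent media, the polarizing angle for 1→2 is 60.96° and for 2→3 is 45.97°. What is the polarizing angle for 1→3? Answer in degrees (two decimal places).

θ_B ≈ 61.78°

Each Brewster angle gives a ratio: n₂/n₁ = tan 60.96° = 1.8011, n₃/n₂ = tan 45.97° = 1.0344.
So n₃/n₁ = (n₂/n₁)(n₃/n₂) = 1.8011 × 1.0344 = 1.8631.
θ_B(1→3) = arctan(1.8631) = 61.78°.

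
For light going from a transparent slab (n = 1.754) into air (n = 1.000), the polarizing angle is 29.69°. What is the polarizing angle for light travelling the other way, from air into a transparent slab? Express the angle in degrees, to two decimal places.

Reversing the direction swaps n₁ and n₂, so tan θ_B' = 1/tan θ_B and θ_B' = 90° − θ_B.
Hence θ_B' = 90° − 29.69° = 60.31°.

θ_B' ≈ 60.31°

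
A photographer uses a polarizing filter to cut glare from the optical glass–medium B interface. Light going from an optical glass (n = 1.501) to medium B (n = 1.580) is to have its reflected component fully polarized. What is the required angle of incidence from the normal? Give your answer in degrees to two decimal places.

θ_B ≈ 46.47°

Brewster's condition: tan θ_B = n₂/n₁ = 1.580/1.501 = 1.0526.
So θ_B = arctan 1.0526 = 46.47°.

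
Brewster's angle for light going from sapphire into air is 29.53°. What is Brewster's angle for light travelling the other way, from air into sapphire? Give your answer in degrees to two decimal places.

tan θ_B' = n₁/n₂ = 1/tan θ_B, so θ_B' = 90° − θ_B.
θ_B' = 90° − 29.53° = 60.47°.

θ_B' ≈ 60.47°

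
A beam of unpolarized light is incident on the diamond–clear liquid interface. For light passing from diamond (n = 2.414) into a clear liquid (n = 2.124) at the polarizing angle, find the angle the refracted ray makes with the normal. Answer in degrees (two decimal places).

First find Brewster's angle: tan θ_B = 2.124/2.414 = 0.8799, giving θ_B = 41.34°.
The refracted ray is perpendicular to the reflected ray, so θ_t = 90° − θ_B = 48.66°.

θ_t ≈ 48.66°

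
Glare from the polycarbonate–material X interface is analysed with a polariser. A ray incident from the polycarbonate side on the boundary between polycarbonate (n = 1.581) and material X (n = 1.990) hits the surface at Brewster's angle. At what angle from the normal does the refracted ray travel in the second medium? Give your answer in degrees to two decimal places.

θ_t ≈ 38.47°

tan θ_B = n₂/n₁ = 1.990/1.581 = 1.2587, so θ_B = 51.53°.
At Brewster's angle the reflected and refracted rays are perpendicular, so θ_t = 90° − θ_B = 90° − 51.53° = 38.47°.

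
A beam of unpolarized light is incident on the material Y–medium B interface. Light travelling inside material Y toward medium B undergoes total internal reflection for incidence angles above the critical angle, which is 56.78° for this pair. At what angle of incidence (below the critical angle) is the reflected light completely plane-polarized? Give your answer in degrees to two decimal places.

n₂/n₁ = sin θ_c = sin 56.78° = 0.8366.
tan θ_B equals the same ratio, so θ_B = arctan(0.8366) = 39.91°.

θ_B ≈ 39.91°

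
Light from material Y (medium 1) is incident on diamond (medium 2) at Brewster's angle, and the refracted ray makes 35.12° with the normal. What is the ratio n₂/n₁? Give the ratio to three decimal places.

At Brewster incidence θ_B = 90° − θ_t = 90° − 35.12° = 54.88°.
tan θ_B = n₂/n₁, so n₂/n₁ = tan 54.88° = 1.422.

n₂/n₁ ≈ 1.422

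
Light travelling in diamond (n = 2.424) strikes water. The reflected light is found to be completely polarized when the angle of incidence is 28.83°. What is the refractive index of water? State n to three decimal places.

n ≈ 1.334

Brewster's law: tan θ_B = n₂/n₁ (light incident in diamond, refracted into water).
n₂ = n₁ tan θ_B = 2.424 × tan 28.83° = 1.334.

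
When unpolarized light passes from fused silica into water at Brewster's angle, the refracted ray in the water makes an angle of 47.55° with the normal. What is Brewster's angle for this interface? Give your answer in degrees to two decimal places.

θ_B ≈ 42.45°

Since the reflected and refracted rays are at right angles at the polarizing angle, θ_B + θ_t = 90°.
So θ_B = 90° − θ_t = 90° − 47.55° = 42.45°.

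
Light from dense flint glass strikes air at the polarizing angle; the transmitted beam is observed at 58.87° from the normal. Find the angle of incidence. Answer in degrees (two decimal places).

θ_B ≈ 31.13°

Since the reflected and refracted rays are at right angles at the polarizing angle, θ_B + θ_t = 90°.
θ_B = 90° − 58.87° = 31.13°.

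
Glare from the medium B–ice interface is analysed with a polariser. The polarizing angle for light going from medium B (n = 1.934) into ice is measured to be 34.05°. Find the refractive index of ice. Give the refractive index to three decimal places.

At the polarizing angle, tan θ_B = n₂/n₁ with n₁ on the incident side (medium B) and n₂ on the transmitted side (ice).
n₂ = n₁ tan θ_B = 1.934 × tan 34.05° = 1.307.

n ≈ 1.307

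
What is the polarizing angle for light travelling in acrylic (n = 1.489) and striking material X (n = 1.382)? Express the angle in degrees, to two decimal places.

θ_B ≈ 42.87°

At Brewster's angle the reflected and refracted rays are perpendicular, which with Snell's law gives tan θ_B = n₂/n₁.
Here n₂/n₁ = 1.382/1.489 = 0.9281, and Brewster's law gives tan θ_B = n₂/n₁.
θ_B = arctan(0.9281) = 42.87°.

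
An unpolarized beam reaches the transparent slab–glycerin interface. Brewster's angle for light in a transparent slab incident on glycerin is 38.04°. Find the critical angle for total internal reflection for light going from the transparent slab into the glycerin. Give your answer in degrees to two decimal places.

θ_c ≈ 51.48°

From Brewster, n₂/n₁ = tan θ_B = tan 38.04° = 0.7824.
Then sin θ_c = n₂/n₁ = 0.7824, so θ_c = arcsin 0.7824 = 51.48°.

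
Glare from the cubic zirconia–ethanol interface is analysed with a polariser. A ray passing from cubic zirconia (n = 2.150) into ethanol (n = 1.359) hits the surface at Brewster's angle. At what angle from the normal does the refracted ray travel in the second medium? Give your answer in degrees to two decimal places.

θ_t ≈ 57.70°

First find Brewster's angle: tan θ_B = 1.359/2.150 = 0.6321, giving θ_B = 32.30°.
The refracted ray is perpendicular to the reflected ray, so θ_t = 90° − θ_B = 57.70°.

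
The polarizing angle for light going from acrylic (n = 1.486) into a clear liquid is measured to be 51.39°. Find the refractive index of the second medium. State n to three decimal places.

n ≈ 1.861

Brewster's law: tan θ_B = n₂/n₁ (light incident in acrylic, refracted into a clear liquid).
n₂ = n₁ tan θ_B = 1.486 × tan 51.39° = 1.861.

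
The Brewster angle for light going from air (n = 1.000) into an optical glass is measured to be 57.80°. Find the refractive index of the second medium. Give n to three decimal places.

n ≈ 1.588

At the Brewster angle, tan θ_B = n₂/n₁ with n₁ on the incident side (air) and n₂ on the transmitted side (an optical glass).
n₂ = n₁ tan θ_B = 1.000 × tan 57.80° = 1.588.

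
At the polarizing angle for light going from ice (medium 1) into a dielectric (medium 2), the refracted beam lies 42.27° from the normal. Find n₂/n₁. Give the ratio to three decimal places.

n₂/n₁ ≈ 1.100

θ_B + θ_t = 90°, so θ_B = 90° − 42.27° = 47.73°.
Then n₂/n₁ = tan θ_B = tan 47.73° = 1.100.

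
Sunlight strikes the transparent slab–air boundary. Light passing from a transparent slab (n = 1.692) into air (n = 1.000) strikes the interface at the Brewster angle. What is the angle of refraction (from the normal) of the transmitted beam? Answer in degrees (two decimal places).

θ_t ≈ 59.42°

θ_B = arctan(n₂/n₁) = arctan(1.000/1.692) = 30.58°.
At Brewster's angle the reflected and refracted rays are perpendicular, so θ_t = 90° − θ_B = 90° − 30.58° = 59.42°.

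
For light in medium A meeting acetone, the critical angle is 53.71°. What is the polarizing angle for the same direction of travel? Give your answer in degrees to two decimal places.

θ_B ≈ 38.87°

n₂/n₁ = sin θ_c = sin 53.71° = 0.8060.
tan θ_B equals the same ratio, so θ_B = arctan(0.8060) = 38.87°.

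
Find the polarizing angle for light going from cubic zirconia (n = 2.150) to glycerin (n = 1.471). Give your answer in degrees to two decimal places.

tan θ_B = n₂/n₁ = 1.471/2.150 = 0.6842.
So θ_B = arctan 0.6842 = 34.38°.

θ_B ≈ 34.38°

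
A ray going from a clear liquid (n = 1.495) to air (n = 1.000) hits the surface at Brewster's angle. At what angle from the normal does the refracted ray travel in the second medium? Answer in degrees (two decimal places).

θ_t ≈ 56.22°

θ_B = arctan(n₂/n₁) = arctan(1.000/1.495) = 33.78°.
Since θ_B + θ_t = 90° at Brewster incidence, θ_t = 90° − 33.78° = 56.22°.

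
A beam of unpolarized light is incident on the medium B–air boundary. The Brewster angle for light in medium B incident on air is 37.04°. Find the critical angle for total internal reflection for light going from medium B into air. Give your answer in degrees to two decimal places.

From Brewster, n₂/n₁ = tan θ_B = tan 37.04° = 0.7546.
Then sin θ_c = n₂/n₁ = 0.7546, so θ_c = arcsin 0.7546 = 48.99°.

θ_c ≈ 48.99°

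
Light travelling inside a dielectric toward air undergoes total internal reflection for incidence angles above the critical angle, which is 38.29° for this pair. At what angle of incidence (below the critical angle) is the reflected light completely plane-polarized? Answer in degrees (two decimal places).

sin θ_c = n₂/n₁, so n₂/n₁ = sin 38.29° = 0.6196.
Brewster: tan θ_B = n₂/n₁ = 0.6196.
θ_B = arctan(0.6196) = 31.78°.

θ_B ≈ 31.78°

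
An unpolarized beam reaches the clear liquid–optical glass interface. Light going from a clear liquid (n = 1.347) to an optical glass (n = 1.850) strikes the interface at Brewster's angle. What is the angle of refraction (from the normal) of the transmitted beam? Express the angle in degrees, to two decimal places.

θ_t ≈ 36.06°

First find Brewster's angle: tan θ_B = 1.850/1.347 = 1.3734, giving θ_B = 53.94°.
The refracted ray is perpendicular to the reflected ray, so θ_t = 90° − θ_B = 36.06°.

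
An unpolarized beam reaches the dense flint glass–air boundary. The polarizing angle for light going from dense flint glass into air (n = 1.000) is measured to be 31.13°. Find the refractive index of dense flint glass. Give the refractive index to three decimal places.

Brewster's law: tan θ_B = n₂/n₁ (light incident in dense flint glass, refracted into air).
n₁ = n₂ / tan θ_B = 1.000 / tan 31.13° = 1.656.

n ≈ 1.656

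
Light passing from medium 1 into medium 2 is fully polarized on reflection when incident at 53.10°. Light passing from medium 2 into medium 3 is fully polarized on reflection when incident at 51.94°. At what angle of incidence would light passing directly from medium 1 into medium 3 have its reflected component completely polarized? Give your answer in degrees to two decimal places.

θ_B ≈ 59.55°

tan θ_B(1→2) = n₂/n₁ = tan 53.10° = 1.3319.
tan θ_B(2→3) = n₃/n₂ = tan 51.94° = 1.2772.
n₃/n₁ = 1.7010. Then tan θ_B(1→3) = n₃/n₁, so θ_B(1→3) = arctan(1.7010) = 59.55°.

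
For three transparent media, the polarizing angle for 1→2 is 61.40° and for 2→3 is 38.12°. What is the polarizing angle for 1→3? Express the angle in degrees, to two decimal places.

n₂/n₁ = tan 61.40° = 1.8341 and n₃/n₂ = tan 38.12° = 0.7847.
So n₃/n₁ = (n₂/n₁)(n₃/n₂) = 1.8341 × 0.7847 = 1.4392.
θ_B(1→3) = arctan(1.4392) = 55.21°.

θ_B ≈ 55.21°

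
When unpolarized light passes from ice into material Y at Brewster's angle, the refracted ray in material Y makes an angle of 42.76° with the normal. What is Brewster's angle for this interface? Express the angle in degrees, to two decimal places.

At Brewster's angle the reflected and refracted rays are perpendicular, so θ_B + θ_t = 90°.
So θ_B = 90° − θ_t = 90° − 42.76° = 47.24°.

θ_B ≈ 47.24°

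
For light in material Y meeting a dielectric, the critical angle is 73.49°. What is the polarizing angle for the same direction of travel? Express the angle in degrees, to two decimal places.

n₂/n₁ = sin θ_c = sin 73.49° = 0.9588.
tan θ_B equals the same ratio, so θ_B = arctan(0.9588) = 43.79°.

θ_B ≈ 43.79°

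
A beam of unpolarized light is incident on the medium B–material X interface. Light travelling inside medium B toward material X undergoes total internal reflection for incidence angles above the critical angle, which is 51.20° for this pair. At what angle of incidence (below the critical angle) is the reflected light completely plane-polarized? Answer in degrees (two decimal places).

θ_B ≈ 37.93°

sin θ_c = n₂/n₁, so n₂/n₁ = sin 51.20° = 0.7793.
Brewster: tan θ_B = n₂/n₁ = 0.7793.
θ_B = arctan(0.7793) = 37.93°.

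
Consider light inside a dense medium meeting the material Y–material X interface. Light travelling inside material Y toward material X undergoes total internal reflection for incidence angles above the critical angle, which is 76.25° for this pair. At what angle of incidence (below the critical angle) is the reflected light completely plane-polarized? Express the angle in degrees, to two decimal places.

n₂/n₁ = sin θ_c = sin 76.25° = 0.9713.
tan θ_B equals the same ratio, so θ_B = arctan(0.9713) = 44.17°.

θ_B ≈ 44.17°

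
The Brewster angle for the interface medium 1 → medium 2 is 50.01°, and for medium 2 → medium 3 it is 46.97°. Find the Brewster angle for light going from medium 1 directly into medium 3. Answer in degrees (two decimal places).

Each Brewster angle gives a ratio: n₂/n₁ = tan 50.01° = 1.1922, n₃/n₂ = tan 46.97° = 1.0712.
So n₃/n₁ = (n₂/n₁)(n₃/n₂) = 1.1922 × 1.0712 = 1.2771.
θ_B(1→3) = arctan(1.2771) = 51.94°.

θ_B ≈ 51.94°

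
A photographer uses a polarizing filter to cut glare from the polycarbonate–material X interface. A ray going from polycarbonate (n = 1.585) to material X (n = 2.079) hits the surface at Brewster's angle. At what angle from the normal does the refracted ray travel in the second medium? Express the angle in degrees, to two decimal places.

θ_t ≈ 37.32°

tan θ_B = n₂/n₁ = 2.079/1.585 = 1.3117, so θ_B = 52.68°.
Since θ_B + θ_t = 90° at Brewster incidence, θ_t = 90° − 52.68° = 37.32°.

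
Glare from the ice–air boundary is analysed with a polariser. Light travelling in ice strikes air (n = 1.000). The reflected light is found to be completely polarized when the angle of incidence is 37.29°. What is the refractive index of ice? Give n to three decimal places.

Full polarization of the reflected beam means tan θ_B = n₂/n₁, where n₁ is the incident medium (ice).
n₁ = n₂ / tan θ_B = 1.000 / tan 37.29° = 1.313.

n ≈ 1.313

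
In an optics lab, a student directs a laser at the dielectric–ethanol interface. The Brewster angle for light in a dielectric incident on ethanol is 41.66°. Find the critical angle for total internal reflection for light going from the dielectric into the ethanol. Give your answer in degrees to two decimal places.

n₂/n₁ = tan 41.66° = 0.8897; the critical angle satisfies sin θ_c = n₂/n₁.
θ_c = arcsin(0.8897) = 62.84°.

θ_c ≈ 62.84°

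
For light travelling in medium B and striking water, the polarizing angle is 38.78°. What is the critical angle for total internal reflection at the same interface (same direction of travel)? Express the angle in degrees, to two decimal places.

θ_c ≈ 53.46°

tan θ_B = n₂/n₁ = tan 38.78° = 0.8034.
Total internal reflection: sin θ_c = n₂/n₁ = 0.8034.
θ_c = arcsin(0.8034) = 53.46°.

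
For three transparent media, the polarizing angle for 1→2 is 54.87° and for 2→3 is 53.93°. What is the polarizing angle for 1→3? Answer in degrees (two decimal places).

Each Brewster angle gives a ratio: n₂/n₁ = tan 54.87° = 1.4213, n₃/n₂ = tan 53.93° = 1.3729.
Multiplying, n₃/n₁ = 1.4213 × 1.3729 = 1.9512, and θ_B(1→3) = arctan 1.9512 = 62.86°.

θ_B ≈ 62.86°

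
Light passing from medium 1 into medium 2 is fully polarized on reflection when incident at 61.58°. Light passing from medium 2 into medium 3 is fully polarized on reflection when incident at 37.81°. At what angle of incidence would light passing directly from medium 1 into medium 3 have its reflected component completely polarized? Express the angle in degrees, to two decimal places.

θ_B ≈ 55.11°

Each Brewster angle gives a ratio: n₂/n₁ = tan 61.58° = 1.8479, n₃/n₂ = tan 37.81° = 0.7760.
So n₃/n₁ = (n₂/n₁)(n₃/n₂) = 1.8479 × 0.7760 = 1.4339.
θ_B(1→3) = arctan(1.4339) = 55.11°.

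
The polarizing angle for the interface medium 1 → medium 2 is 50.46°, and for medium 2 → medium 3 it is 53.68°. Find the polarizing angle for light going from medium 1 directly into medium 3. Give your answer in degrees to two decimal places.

n₂/n₁ = tan 50.46° = 1.2114 and n₃/n₂ = tan 53.68° = 1.3603.
n₃/n₁ = 1.6479. Then tan θ_B(1→3) = n₃/n₁, so θ_B(1→3) = arctan(1.6479) = 58.75°.

θ_B ≈ 58.75°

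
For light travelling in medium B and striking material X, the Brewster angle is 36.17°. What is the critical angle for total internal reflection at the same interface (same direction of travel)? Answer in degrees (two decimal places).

θ_c ≈ 46.98°

From Brewster, n₂/n₁ = tan θ_B = tan 36.17° = 0.7311.
Then sin θ_c = n₂/n₁ = 0.7311, so θ_c = arcsin 0.7311 = 46.98°.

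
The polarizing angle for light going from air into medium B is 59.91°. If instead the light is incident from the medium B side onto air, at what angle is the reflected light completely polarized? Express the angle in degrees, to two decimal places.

tan θ_B' = n₁/n₂ = 1/tan θ_B, so θ_B' = 90° − θ_B.
θ_B' = 90° − 59.91° = 30.09°.

θ_B' ≈ 30.09°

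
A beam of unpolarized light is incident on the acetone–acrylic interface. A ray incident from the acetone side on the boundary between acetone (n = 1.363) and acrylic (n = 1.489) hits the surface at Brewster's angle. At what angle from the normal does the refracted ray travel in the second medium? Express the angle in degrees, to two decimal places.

First find Brewster's angle: tan θ_B = 1.489/1.363 = 1.0924, giving θ_B = 47.53°.
The refracted ray is perpendicular to the reflected ray, so θ_t = 90° − θ_B = 42.47°.

θ_t ≈ 42.47°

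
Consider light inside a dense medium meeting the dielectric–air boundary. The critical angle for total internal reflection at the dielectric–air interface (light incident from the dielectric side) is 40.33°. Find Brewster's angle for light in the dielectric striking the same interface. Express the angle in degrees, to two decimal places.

sin θ_c = n₂/n₁, so n₂/n₁ = sin 40.33° = 0.6472.
Brewster: tan θ_B = n₂/n₁ = 0.6472.
θ_B = arctan(0.6472) = 32.91°.

θ_B ≈ 32.91°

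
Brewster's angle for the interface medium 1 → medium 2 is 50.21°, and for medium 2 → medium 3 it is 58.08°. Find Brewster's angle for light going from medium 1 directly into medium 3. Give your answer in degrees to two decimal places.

tan θ_B(1→2) = n₂/n₁ = tan 50.21° = 1.2007.
tan θ_B(2→3) = n₃/n₂ = tan 58.08° = 1.6053.
So n₃/n₁ = (n₂/n₁)(n₃/n₂) = 1.2007 × 1.6053 = 1.9274.
θ_B(1→3) = arctan(1.9274) = 62.58°.

θ_B ≈ 62.58°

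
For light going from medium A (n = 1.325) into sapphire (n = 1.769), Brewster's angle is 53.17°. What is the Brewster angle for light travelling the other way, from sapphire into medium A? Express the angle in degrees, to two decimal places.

θ_B' ≈ 36.83°

Reversing the direction swaps n₁ and n₂, so tan θ_B' = 1/tan θ_B and θ_B' = 90° − θ_B.
Hence θ_B' = 90° − 53.17° = 36.83°.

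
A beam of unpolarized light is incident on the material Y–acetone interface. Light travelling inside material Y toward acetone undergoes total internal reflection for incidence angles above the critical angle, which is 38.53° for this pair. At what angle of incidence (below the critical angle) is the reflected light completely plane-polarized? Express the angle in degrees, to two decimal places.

At the critical angle sin θ_c = n₂/n₁, giving n₂/n₁ = sin 38.53° = 0.6229.
Then tan θ_B = n₂/n₁ = 0.6229, so θ_B = arctan 0.6229 = 31.92°.

θ_B ≈ 31.92°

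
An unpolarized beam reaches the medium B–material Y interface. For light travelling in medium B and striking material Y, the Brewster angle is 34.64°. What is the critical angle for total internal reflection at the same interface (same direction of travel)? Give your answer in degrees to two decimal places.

n₂/n₁ = tan 34.64° = 0.6909; the critical angle satisfies sin θ_c = n₂/n₁.
θ_c = arcsin(0.6909) = 43.70°.

θ_c ≈ 43.70°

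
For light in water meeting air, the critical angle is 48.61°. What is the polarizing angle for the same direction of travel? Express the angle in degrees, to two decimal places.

At the critical angle sin θ_c = n₂/n₁, giving n₂/n₁ = sin 48.61° = 0.7502.
Then tan θ_B = n₂/n₁ = 0.7502, so θ_B = arctan 0.7502 = 36.88°.

θ_B ≈ 36.88°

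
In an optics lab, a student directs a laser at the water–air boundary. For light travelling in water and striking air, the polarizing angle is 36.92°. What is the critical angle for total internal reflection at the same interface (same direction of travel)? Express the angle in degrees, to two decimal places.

n₂/n₁ = tan 36.92° = 0.7514; the critical angle satisfies sin θ_c = n₂/n₁.
θ_c = arcsin(0.7514) = 48.71°.

θ_c ≈ 48.71°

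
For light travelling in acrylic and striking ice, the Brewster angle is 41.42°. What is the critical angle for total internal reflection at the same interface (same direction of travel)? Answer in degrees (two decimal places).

θ_c ≈ 61.91°

n₂/n₁ = tan 41.42° = 0.8822; the critical angle satisfies sin θ_c = n₂/n₁.
θ_c = arcsin(0.8822) = 61.91°.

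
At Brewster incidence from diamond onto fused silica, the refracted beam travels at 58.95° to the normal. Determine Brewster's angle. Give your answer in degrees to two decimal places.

θ_B ≈ 31.05°

Since the reflected and refracted rays are at right angles at the polarizing angle, θ_B + θ_t = 90°.
So θ_B = 90° − θ_t = 90° − 58.95° = 31.05°.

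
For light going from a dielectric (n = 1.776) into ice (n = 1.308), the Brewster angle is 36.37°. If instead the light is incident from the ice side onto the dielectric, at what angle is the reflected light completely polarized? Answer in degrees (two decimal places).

θ_B' ≈ 53.63°

The two Brewster angles are complementary: θ_B' = 90° − θ_B = 90° − 36.37° = 53.63°.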